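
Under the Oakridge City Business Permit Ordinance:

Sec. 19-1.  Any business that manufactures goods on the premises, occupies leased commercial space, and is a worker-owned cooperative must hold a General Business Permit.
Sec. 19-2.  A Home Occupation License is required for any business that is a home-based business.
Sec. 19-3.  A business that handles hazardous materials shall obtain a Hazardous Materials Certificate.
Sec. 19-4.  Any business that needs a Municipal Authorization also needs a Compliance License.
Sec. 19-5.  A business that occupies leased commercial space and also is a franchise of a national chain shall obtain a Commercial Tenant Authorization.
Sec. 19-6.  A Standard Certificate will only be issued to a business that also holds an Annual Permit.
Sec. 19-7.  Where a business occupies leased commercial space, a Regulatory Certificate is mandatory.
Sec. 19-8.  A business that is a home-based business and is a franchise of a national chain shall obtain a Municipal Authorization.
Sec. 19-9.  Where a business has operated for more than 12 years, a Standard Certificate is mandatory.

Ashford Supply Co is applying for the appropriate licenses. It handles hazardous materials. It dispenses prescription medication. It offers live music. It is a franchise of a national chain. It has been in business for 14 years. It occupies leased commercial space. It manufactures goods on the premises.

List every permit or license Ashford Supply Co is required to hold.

Annual Permit, Commercial Tenant Authorization, Hazardous Materials Certificate, Regulatory Certificate, Standard Certificate

Sec. 19-1. manufactures goods on the premises; occupies leased commercial space; is a franchise of a national chain (not: is a worker-owned cooperative) → General Business Permit not required.
Sec. 19-2. occupies leased commercial space (not: is a home-based business) → Home Occupation License not required.
Sec. 19-3. handles hazardous materials → Hazardous Materials Certificate required.
Sec. 19-4. Municipal Authorization is not required → no effect.
Sec. 19-5. occupies leased commercial space; is a franchise of a national chain → Commercial Tenant Authorization required.
Sec. 19-6. Standard Certificate is required → Annual Permit also required.
Sec. 19-7. occupies leased commercial space → Regulatory Certificate required.
Sec. 19-8. occupies leased commercial space (not: is a home-based business); is a franchise of a national chain → Municipal Authorization not required.
Sec. 19-9. years in business 14 > 12 → Standard Certificate required.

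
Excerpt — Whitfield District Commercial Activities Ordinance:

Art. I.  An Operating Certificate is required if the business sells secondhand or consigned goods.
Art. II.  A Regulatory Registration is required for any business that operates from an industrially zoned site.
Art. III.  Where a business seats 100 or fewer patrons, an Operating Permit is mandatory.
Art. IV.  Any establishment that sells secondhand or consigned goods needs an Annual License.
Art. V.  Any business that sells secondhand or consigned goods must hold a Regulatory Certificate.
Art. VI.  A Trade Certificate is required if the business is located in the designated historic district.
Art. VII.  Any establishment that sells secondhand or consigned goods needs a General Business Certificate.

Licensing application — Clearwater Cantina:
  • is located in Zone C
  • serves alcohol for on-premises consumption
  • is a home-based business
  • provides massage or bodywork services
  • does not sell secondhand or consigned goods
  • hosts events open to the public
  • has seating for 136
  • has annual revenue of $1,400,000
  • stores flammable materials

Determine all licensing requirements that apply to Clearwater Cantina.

Art. I. does not sell secondhand or consigned goods → Operating Certificate not required.
Art. II. is a home-based business (not: operates from an industrially zoned site) → Regulatory Registration not required.
Art. III. seating 136 > 100 → Operating Permit not required.
Art. IV. does not sell secondhand or consigned goods → Annual License not required.
Art. V. does not sell secondhand or consigned goods → Regulatory Certificate not required.
Art. VI. is located in Zone C (not: is located in the designated historic district) → Trade Certificate not required.
Art. VII. does not sell secondhand or consigned goods → General Business Certificate not required.

None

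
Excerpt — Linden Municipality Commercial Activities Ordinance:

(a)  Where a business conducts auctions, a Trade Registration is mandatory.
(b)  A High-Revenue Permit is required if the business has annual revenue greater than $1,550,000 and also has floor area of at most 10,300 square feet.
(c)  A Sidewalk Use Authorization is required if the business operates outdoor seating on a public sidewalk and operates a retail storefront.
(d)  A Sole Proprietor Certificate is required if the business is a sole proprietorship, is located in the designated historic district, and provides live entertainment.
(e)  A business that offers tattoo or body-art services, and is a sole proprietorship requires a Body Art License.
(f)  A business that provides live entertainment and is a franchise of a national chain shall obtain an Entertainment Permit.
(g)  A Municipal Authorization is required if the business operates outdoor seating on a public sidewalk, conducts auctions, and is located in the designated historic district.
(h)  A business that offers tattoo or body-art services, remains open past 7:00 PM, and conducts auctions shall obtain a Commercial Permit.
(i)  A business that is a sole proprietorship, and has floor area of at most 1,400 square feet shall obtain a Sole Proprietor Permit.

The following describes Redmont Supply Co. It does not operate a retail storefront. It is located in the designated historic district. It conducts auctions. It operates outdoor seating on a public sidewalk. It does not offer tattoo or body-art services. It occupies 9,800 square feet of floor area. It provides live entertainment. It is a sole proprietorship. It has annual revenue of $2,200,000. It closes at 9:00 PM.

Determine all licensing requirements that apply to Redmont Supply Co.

(a) conducts auctions → Trade Registration required.
(b) revenue $2,200,000 > $1,550,000; floor area 9,800 square feet ≤ 10,300 square feet → High-Revenue Permit required.
(c) operates outdoor seating on a public sidewalk; does not operate a retail storefront → Sidewalk Use Authorization not required.
(d) is a sole proprietorship; is located in the designated historic district; provides live entertainment → Sole Proprietor Certificate required.
(e) does not offer tattoo or body-art services; is a sole proprietorship → Body Art License not required.
(f) provides live entertainment; is a sole proprietorship (not: is a franchise of a national chain) → Entertainment Permit not required.
(g) operates outdoor seating on a public sidewalk; conducts auctions; is located in the designated historic district → Municipal Authorization required.
(h) does not offer tattoo or body-art services; closes 9:00 PM, after 7:00 PM; conducts auctions → Commercial Permit not required.
(i) is a sole proprietorship; floor area 9,800 square feet > 1,400 square feet → Sole Proprietor Permit not required.

High-Revenue Permit, Municipal Authorization, Sole Proprietor Certificate, Trade Registration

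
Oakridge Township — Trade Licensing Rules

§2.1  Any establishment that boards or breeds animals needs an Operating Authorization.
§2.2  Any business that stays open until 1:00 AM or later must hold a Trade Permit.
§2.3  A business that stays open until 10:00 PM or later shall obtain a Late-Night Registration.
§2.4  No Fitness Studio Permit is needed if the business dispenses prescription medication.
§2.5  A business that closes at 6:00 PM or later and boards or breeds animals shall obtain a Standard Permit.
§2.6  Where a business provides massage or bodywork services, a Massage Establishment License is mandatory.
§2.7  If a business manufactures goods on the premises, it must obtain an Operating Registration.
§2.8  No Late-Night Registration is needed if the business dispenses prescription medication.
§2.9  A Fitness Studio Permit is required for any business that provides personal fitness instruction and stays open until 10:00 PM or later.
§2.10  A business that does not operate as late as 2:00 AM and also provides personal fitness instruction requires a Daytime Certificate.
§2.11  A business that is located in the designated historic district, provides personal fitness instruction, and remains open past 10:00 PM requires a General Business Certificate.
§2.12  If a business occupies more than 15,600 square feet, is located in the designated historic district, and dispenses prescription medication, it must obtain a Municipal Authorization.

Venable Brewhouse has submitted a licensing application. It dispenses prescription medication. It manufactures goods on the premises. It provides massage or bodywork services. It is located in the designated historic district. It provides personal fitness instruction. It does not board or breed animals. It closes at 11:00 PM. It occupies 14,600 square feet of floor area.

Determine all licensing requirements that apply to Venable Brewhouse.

§2.1 does not board or breed animals → Operating Authorization not required.
§2.2 closes 11:00 PM, at/before 1:00 AM → Trade Permit not required.
§2.3 closes 11:00 PM, after 10:00 PM → Late-Night Registration required.
§2.4 dispenses prescription medication → exempt from Fitness Studio Permit.
§2.5 closes 11:00 PM, after 6:00 PM; does not board or breed animals → Standard Permit not required.
§2.6 provides massage or bodywork services → Massage Establishment License required.
§2.7 manufactures goods on the premises → Operating Registration required.
§2.8 dispenses prescription medication → exempt from Late-Night Registration.
§2.9 provides personal fitness instruction; closes 11:00 PM, after 10:00 PM → Fitness Studio Permit required.
§2.10 closes 11:00 PM, at/before 2:00 AM; provides personal fitness instruction → Daytime Certificate required.
§2.11 is located in the designated historic district; provides personal fitness instruction; closes 11:00 PM, after 10:00 PM → General Business Certificate required.
§2.12 floor area 14,600 square feet ≤ 15,600 square feet; is located in the designated historic district; dispenses prescription medication → Municipal Authorization not required.

Daytime Certificate, General Business Certificate, Massage Establishment License, Operating Registration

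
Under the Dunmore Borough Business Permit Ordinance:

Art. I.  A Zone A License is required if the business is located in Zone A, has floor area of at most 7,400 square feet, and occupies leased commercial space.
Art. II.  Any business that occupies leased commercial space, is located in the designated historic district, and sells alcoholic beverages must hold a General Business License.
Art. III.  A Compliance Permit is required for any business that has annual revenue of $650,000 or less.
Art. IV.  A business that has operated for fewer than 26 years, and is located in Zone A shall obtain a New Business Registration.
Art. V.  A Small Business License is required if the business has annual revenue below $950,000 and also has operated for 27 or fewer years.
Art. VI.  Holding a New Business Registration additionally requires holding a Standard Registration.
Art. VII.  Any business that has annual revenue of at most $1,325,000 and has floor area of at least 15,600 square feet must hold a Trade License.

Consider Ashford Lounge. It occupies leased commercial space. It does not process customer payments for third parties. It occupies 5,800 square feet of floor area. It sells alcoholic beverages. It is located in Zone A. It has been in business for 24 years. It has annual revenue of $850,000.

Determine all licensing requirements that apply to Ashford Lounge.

Art. I. is located in Zone A; floor area 5,800 square feet ≤ 7,400 square feet; occupies leased commercial space → Zone A License required.
Art. II. occupies leased commercial space; is located in Zone A (not: is located in the designated historic district); sells alcoholic beverages → General Business License not required.
Art. III. revenue $850,000 > $650,000 → Compliance Permit not required.
Art. IV. years in business 24 < 26; is located in Zone A → New Business Registration required.
Art. V. revenue $850,000 < $950,000; years in business 24 ≤ 27 → Small Business License required.
Art. VI. New Business Registration is required → Standard Registration also required.
Art. VII. revenue $850,000 ≤ $1,325,000; floor area 5,800 square feet < 15,600 square feet → Trade License not required.

New Business Registration, Small Business License, Standard Registration, Zone A License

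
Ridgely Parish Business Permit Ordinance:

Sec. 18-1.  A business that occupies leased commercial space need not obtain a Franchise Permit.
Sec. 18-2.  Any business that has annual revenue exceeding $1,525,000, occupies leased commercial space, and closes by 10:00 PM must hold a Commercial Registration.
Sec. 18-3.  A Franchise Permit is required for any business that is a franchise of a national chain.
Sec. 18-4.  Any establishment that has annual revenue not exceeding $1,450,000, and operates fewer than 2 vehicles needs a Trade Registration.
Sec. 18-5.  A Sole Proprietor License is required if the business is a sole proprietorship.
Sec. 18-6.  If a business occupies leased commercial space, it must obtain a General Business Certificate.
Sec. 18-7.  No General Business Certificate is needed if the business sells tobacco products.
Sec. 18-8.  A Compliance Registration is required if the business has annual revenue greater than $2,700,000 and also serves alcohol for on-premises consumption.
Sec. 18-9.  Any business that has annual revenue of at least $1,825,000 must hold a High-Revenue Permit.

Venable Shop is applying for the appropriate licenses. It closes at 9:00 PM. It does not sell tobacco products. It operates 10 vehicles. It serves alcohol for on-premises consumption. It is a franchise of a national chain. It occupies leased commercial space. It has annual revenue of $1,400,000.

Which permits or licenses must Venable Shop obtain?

General Business Certificate

Sec. 18-1. occupies leased commercial space → exempt from Franchise Permit.
Sec. 18-2. revenue $1,400,000 ≤ $1,525,000; occupies leased commercial space; closes 9:00 PM, at/before 10:00 PM → Commercial Registration not required.
Sec. 18-3. is a franchise of a national chain → Franchise Permit required.
Sec. 18-4. revenue $1,400,000 ≤ $1,450,000; vehicles 10 ≥ 2 → Trade Registration not required.
Sec. 18-5. is a franchise of a national chain (not: is a sole proprietorship) → Sole Proprietor License not required.
Sec. 18-6. occupies leased commercial space → General Business Certificate required.
Sec. 18-7. does not sell tobacco products → General Business Certificate exemption does not apply.
Sec. 18-8. revenue $1,400,000 ≤ $2,700,000; serves alcohol for on-premises consumption → Compliance Registration not required.
Sec. 18-9. revenue $1,400,000 < $1,825,000 → High-Revenue Permit not required.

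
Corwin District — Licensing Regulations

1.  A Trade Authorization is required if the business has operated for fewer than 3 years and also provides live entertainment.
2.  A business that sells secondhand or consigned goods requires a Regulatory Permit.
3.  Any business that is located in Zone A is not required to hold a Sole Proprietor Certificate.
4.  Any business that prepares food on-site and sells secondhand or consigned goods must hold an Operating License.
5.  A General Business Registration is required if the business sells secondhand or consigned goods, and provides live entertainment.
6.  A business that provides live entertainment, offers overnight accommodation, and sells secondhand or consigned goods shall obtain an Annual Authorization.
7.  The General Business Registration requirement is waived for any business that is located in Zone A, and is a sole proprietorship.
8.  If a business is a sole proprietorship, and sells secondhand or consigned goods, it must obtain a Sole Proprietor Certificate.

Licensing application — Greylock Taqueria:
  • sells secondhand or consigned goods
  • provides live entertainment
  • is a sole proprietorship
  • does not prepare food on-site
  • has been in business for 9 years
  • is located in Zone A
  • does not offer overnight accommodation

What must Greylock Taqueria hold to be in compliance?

Regulatory Permit

1. years in business 9 ≥ 3; provides live entertainment → Trade Authorization not required.
2. sells secondhand or consigned goods → Regulatory Permit required.
3. is located in Zone A → exempt from Sole Proprietor Certificate.
4. does not prepare food on-site; sells secondhand or consigned goods → Operating License not required.
5. sells secondhand or consigned goods; provides live entertainment → General Business Registration required.
6. provides live entertainment; does not offer overnight accommodation; sells secondhand or consigned goods → Annual Authorization not required.
7. is located in Zone A; is a sole proprietorship → exempt from General Business Registration.
8. is a sole proprietorship; sells secondhand or consigned goods → Sole Proprietor Certificate required.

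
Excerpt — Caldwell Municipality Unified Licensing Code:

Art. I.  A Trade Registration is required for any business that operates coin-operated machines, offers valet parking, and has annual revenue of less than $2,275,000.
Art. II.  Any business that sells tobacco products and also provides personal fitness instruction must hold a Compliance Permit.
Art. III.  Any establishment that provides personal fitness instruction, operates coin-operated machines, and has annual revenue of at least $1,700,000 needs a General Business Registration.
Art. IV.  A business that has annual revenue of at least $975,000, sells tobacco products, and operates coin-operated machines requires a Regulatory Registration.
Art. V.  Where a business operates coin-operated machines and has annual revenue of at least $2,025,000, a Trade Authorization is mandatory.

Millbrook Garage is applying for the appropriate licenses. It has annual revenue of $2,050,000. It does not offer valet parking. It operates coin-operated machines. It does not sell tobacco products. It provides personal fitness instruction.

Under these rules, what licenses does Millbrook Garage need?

Art. I. operates coin-operated machines; does not offer valet parking; revenue $2,050,000 < $2,275,000 → Trade Registration not required.
Art. II. does not sell tobacco products; provides personal fitness instruction → Compliance Permit not required.
Art. III. provides personal fitness instruction; operates coin-operated machines; revenue $2,050,000 ≥ $1,700,000 → General Business Registration required.
Art. IV. revenue $2,050,000 ≥ $975,000; does not sell tobacco products; operates coin-operated machines → Regulatory Registration not required.
Art. V. operates coin-operated machines; revenue $2,050,000 ≥ $2,025,000 → Trade Authorization required.

General Business Registration, Trade Authorization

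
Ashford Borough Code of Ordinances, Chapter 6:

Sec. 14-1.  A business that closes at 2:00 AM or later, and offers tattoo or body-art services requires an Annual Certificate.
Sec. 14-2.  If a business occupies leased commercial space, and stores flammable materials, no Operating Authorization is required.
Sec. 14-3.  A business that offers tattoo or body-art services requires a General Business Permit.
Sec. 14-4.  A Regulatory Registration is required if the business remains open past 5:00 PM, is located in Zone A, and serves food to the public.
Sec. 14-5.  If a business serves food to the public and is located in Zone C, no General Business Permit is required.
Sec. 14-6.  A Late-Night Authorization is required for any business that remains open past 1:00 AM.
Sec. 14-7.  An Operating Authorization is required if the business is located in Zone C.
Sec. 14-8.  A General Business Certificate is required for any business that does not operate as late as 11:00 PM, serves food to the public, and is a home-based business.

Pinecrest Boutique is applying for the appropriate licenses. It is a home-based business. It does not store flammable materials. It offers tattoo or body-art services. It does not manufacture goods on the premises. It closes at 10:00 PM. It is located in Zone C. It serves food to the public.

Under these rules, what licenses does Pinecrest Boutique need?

General Business Certificate, Operating Authorization

Sec. 14-1. closes 10:00 PM, at/before 2:00 AM; offers tattoo or body-art services → Annual Certificate not required.
Sec. 14-2. is a home-based business (not: occupies leased commercial space); does not store flammable materials → Operating Authorization exemption does not apply.
Sec. 14-3. offers tattoo or body-art services → General Business Permit required.
Sec. 14-4. closes 10:00 PM, after 5:00 PM; is located in Zone C (not: is located in Zone A); serves food to the public → Regulatory Registration not required.
Sec. 14-5. serves food to the public; is located in Zone C → exempt from General Business Permit.
Sec. 14-6. closes 10:00 PM, at/before 1:00 AM → Late-Night Authorization not required.
Sec. 14-7. is located in Zone C → Operating Authorization required.
Sec. 14-8. closes 10:00 PM, at/before 11:00 PM; serves food to the public; is a home-based business → General Business Certificate required.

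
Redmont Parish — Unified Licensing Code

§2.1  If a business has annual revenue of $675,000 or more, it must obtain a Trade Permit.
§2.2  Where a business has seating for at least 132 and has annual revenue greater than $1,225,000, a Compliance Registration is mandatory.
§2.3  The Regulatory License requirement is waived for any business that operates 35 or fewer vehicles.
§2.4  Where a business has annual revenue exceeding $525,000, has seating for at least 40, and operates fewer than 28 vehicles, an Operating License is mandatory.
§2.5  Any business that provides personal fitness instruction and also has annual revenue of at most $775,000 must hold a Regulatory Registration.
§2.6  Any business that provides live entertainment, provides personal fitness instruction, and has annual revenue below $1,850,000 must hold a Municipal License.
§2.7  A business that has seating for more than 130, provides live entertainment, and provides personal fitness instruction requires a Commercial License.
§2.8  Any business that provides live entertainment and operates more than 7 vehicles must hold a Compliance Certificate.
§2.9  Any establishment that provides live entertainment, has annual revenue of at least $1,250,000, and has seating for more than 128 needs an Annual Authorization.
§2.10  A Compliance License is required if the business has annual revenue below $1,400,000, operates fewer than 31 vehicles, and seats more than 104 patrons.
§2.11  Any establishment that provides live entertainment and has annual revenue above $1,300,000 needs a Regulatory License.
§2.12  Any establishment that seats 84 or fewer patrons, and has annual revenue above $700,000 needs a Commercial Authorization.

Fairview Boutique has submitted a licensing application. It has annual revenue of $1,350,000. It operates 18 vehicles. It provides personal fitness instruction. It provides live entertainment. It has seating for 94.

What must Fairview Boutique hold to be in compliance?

Compliance Certificate, Municipal License, Operating License, Trade Permit

§2.1 revenue $1,350,000 ≥ $675,000 → Trade Permit required.
§2.2 seating 94 < 132; revenue $1,350,000 > $1,225,000 → Compliance Registration not required.
§2.3 vehicles 18 ≤ 35 → exempt from Regulatory License.
§2.4 revenue $1,350,000 > $525,000; seating 94 ≥ 40; vehicles 18 < 28 → Operating License required.
§2.5 provides personal fitness instruction; revenue $1,350,000 > $775,000 → Regulatory Registration not required.
§2.6 provides live entertainment; provides personal fitness instruction; revenue $1,350,000 < $1,850,000 → Municipal License required.
§2.7 seating 94 ≤ 130; provides live entertainment; provides personal fitness instruction → Commercial License not required.
§2.8 provides live entertainment; vehicles 18 > 7 → Compliance Certificate required.
§2.9 provides live entertainment; revenue $1,350,000 ≥ $1,250,000; seating 94 ≤ 128 → Annual Authorization not required.
§2.10 revenue $1,350,000 < $1,400,000; vehicles 18 < 31; seating 94 ≤ 104 → Compliance License not required.
§2.11 provides live entertainment; revenue $1,350,000 > $1,300,000 → Regulatory License required.
§2.12 seating 94 > 84; revenue $1,350,000 > $700,000 → Commercial Authorization not required.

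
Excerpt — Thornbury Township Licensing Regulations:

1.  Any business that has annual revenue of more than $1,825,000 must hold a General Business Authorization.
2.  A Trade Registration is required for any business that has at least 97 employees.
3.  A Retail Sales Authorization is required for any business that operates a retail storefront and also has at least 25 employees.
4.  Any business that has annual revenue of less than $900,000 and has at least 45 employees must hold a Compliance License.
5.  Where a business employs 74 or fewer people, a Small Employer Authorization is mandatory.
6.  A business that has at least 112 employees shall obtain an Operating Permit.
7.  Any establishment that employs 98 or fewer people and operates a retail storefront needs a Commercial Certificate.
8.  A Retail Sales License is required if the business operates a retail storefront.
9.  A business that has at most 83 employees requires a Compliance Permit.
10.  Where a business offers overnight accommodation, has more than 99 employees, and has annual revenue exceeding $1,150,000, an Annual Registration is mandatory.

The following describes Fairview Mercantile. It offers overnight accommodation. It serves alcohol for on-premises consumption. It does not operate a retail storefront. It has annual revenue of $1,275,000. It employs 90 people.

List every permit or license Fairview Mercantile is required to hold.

1. revenue $1,275,000 ≤ $1,825,000 → General Business Authorization not required.
2. employees 90 < 97 → Trade Registration not required.
3. does not operate a retail storefront; employees 90 ≥ 25 → Retail Sales Authorization not required.
4. revenue $1,275,000 ≥ $900,000; employees 90 ≥ 45 → Compliance License not required.
5. employees 90 > 74 → Small Employer Authorization not required.
6. employees 90 < 112 → Operating Permit not required.
7. employees 90 ≤ 98; does not operate a retail storefront → Commercial Certificate not required.
8. does not operate a retail storefront → Retail Sales License not required.
9. employees 90 > 83 → Compliance Permit not required.
10. offers overnight accommodation; employees 90 ≤ 99; revenue $1,275,000 > $1,150,000 → Annual Registration not required.

None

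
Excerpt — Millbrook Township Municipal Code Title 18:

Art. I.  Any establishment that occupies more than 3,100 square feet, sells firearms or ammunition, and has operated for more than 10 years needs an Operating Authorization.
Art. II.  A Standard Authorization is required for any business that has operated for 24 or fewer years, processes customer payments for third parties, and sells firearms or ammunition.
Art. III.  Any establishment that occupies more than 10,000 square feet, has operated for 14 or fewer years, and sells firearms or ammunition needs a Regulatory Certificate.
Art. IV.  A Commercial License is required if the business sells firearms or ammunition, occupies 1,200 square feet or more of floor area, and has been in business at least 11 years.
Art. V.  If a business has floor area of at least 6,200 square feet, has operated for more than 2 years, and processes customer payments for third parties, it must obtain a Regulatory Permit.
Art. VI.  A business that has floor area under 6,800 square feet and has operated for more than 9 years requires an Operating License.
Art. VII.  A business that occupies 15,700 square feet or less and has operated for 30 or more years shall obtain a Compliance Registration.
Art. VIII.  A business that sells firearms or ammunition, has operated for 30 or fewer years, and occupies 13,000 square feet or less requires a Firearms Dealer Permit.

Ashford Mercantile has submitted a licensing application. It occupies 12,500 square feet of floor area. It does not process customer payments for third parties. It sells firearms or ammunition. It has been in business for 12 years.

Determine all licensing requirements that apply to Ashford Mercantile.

Commercial License, Firearms Dealer Permit, Operating Authorization, Regulatory Certificate

Art. I. floor area 12,500 square feet > 3,100 square feet; sells firearms or ammunition; years in business 12 > 10 → Operating Authorization required.
Art. II. years in business 12 ≤ 24; does not process customer payments for third parties; sells firearms or ammunition → Standard Authorization not required.
Art. III. floor area 12,500 square feet > 10,000 square feet; years in business 12 ≤ 14; sells firearms or ammunition → Regulatory Certificate required.
Art. IV. sells firearms or ammunition; floor area 12,500 square feet ≥ 1,200 square feet; years in business 12 ≥ 11 → Commercial License required.
Art. V. floor area 12,500 square feet ≥ 6,200 square feet; years in business 12 > 2; does not process customer payments for third parties → Regulatory Permit not required.
Art. VI. floor area 12,500 square feet ≥ 6,800 square feet; years in business 12 > 9 → Operating License not required.
Art. VII. floor area 12,500 square feet ≤ 15,700 square feet; years in business 12 < 30 → Compliance Registration not required.
Art. VIII. sells firearms or ammunition; years in business 12 ≤ 30; floor area 12,500 square feet ≤ 13,000 square feet → Firearms Dealer Permit required.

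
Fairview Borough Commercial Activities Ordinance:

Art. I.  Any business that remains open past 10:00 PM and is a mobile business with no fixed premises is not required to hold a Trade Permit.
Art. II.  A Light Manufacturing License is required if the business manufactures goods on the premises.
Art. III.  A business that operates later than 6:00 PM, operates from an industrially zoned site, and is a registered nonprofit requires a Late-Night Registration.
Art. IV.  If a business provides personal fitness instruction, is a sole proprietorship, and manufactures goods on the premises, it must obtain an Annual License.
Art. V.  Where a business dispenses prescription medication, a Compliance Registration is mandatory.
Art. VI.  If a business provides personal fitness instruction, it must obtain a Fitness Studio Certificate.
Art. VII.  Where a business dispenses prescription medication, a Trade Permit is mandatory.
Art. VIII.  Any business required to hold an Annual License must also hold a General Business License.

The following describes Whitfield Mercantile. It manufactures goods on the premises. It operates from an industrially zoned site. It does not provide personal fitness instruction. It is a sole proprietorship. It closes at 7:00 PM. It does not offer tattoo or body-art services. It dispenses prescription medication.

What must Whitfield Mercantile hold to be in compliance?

Art. I. closes 7:00 PM, at/before 10:00 PM; operates from an industrially zoned site (not: is a mobile business with no fixed premises) → Trade Permit exemption does not apply.
Art. II. manufactures goods on the premises → Light Manufacturing License required.
Art. III. closes 7:00 PM, after 6:00 PM; operates from an industrially zoned site; is a sole proprietorship (not: is a registered nonprofit) → Late-Night Registration not required.
Art. IV. does not provide personal fitness instruction; is a sole proprietorship; manufactures goods on the premises → Annual License not required.
Art. V. dispenses prescription medication → Compliance Registration required.
Art. VI. does not provide personal fitness instruction → Fitness Studio Certificate not required.
Art. VII. dispenses prescription medication → Trade Permit required.
Art. VIII. Annual License is not required → no effect.

Compliance Registration, Light Manufacturing License, Trade Permit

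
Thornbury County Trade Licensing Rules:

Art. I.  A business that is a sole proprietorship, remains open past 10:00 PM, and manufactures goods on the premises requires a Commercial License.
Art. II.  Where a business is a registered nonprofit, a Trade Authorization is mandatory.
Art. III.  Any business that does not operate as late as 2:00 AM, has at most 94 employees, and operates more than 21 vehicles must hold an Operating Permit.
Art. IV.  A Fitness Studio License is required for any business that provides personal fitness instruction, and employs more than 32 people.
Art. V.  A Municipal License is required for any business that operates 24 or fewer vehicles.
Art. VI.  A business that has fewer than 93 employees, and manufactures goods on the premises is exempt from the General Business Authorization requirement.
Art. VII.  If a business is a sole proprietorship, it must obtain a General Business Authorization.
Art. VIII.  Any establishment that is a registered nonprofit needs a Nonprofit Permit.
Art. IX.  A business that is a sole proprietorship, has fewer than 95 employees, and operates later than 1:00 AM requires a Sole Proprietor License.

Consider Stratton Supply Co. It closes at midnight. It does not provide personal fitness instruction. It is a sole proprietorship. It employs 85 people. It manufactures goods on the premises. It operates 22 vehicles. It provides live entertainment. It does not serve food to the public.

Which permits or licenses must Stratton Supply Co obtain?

Art. I. is a sole proprietorship; closes midnight, after 10:00 PM; manufactures goods on the premises → Commercial License required.
Art. II. is a sole proprietorship (not: is a registered nonprofit) → Trade Authorization not required.
Art. III. closes midnight, at/before 2:00 AM; employees 85 ≤ 94; vehicles 22 > 21 → Operating Permit required.
Art. IV. does not provide personal fitness instruction; employees 85 > 32 → Fitness Studio License not required.
Art. V. vehicles 22 ≤ 24 → Municipal License required.
Art. VI. employees 85 < 93; manufactures goods on the premises → exempt from General Business Authorization.
Art. VII. is a sole proprietorship → General Business Authorization required.
Art. VIII. is a sole proprietorship (not: is a registered nonprofit) → Nonprofit Permit not required.
Art. IX. is a sole proprietorship; employees 85 < 95; closes midnight, at/before 1:00 AM → Sole Proprietor License not required.

Commercial License, Municipal License, Operating Permit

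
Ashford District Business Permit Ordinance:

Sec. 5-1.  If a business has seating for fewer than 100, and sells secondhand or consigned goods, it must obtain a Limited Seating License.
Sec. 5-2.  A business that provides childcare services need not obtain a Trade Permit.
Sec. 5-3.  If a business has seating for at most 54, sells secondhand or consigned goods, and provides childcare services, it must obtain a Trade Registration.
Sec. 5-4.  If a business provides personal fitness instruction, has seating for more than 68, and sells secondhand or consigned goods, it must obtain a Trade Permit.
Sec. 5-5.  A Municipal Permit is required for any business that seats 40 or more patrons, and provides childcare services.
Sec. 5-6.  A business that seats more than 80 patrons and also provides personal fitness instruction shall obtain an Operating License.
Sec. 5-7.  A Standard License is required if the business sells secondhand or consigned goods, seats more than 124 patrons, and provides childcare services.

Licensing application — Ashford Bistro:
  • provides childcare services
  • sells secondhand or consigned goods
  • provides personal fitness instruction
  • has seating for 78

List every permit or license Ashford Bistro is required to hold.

Sec. 5-1. seating 78 < 100; sells secondhand or consigned goods → Limited Seating License required.
Sec. 5-2. provides childcare services → exempt from Trade Permit.
Sec. 5-3. seating 78 > 54; sells secondhand or consigned goods; provides childcare services → Trade Registration not required.
Sec. 5-4. provides personal fitness instruction; seating 78 > 68; sells secondhand or consigned goods → Trade Permit required.
Sec. 5-5. seating 78 ≥ 40; provides childcare services → Municipal Permit required.
Sec. 5-6. seating 78 ≤ 80; provides personal fitness instruction → Operating License not required.
Sec. 5-7. sells secondhand or consigned goods; seating 78 ≤ 124; provides childcare services → Standard License not required.

Limited Seating License, Municipal Permit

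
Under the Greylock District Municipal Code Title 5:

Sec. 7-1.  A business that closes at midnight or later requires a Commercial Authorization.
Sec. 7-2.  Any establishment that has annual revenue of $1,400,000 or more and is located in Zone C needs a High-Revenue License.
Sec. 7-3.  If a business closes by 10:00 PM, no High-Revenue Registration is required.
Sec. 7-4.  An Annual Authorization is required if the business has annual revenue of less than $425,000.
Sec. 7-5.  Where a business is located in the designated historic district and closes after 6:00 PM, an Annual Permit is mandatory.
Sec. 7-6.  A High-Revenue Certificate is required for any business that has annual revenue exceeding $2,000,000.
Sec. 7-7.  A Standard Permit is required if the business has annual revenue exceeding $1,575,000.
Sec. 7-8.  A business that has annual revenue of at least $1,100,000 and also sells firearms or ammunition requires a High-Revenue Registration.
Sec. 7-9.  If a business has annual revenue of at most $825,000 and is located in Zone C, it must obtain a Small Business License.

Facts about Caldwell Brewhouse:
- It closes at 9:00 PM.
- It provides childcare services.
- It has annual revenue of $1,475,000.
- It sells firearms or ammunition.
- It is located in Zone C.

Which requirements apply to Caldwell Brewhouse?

High-Revenue License

Sec. 7-1. closes 9:00 PM, at/before midnight → Commercial Authorization not required.
Sec. 7-2. revenue $1,475,000 ≥ $1,400,000; is located in Zone C → High-Revenue License required.
Sec. 7-3. closes 9:00 PM, at/before 10:00 PM → exempt from High-Revenue Registration.
Sec. 7-4. revenue $1,475,000 ≥ $425,000 → Annual Authorization not required.
Sec. 7-5. is located in Zone C (not: is located in the designated historic district); closes 9:00 PM, after 6:00 PM → Annual Permit not required.
Sec. 7-6. revenue $1,475,000 ≤ $2,000,000 → High-Revenue Certificate not required.
Sec. 7-7. revenue $1,475,000 ≤ $1,575,000 → Standard Permit not required.
Sec. 7-8. revenue $1,475,000 ≥ $1,100,000; sells firearms or ammunition → High-Revenue Registration required.
Sec. 7-9. revenue $1,475,000 > $825,000; is located in Zone C → Small Business License not required.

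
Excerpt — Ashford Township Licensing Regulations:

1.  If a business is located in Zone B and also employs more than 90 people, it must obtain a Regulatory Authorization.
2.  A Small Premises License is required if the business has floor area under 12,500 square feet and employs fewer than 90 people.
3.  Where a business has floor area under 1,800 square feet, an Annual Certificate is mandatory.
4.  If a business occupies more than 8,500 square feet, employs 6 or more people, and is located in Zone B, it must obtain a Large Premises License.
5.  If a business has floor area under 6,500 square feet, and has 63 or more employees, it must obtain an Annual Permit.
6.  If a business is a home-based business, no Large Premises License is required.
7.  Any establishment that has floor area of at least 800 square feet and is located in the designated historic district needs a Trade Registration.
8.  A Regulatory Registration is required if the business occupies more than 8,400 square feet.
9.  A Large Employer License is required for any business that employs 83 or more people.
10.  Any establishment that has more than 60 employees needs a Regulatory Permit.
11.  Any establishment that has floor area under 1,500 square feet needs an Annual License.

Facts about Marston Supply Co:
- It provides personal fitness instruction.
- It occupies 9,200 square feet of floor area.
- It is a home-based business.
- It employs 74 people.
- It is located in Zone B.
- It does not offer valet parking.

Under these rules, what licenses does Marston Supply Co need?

Regulatory Permit, Regulatory Registration, Small Premises License

1. is located in Zone B; employees 74 ≤ 90 → Regulatory Authorization not required.
2. floor area 9,200 square feet < 12,500 square feet; employees 74 < 90 → Small Premises License required.
3. floor area 9,200 square feet ≥ 1,800 square feet → Annual Certificate not required.
4. floor area 9,200 square feet > 8,500 square feet; employees 74 ≥ 6; is located in Zone B → Large Premises License required.
5. floor area 9,200 square feet ≥ 6,500 square feet; employees 74 ≥ 63 → Annual Permit not required.
6. is a home-based business → exempt from Large Premises License.
7. floor area 9,200 square feet ≥ 800 square feet; is located in Zone B (not: is located in the designated historic district) → Trade Registration not required.
8. floor area 9,200 square feet > 8,400 square feet → Regulatory Registration required.
9. employees 74 < 83 → Large Employer License not required.
10. employees 74 > 60 → Regulatory Permit required.
11. floor area 9,200 square feet ≥ 1,500 square feet → Annual License not required.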